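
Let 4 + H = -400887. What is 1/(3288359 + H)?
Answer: 1/2887468 ≈ 3.4632e-7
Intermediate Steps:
H = -400891 (H = -4 - 400887 = -400891)
1/(3288359 + H) = 1/(3288359 - 400891) = 1/2887468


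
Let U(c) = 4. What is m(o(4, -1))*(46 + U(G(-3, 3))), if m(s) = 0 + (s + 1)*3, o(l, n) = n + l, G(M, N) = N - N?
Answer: 600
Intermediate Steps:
G(M, N) = 0
o(l, n) = l + n
m(s) = 3 + 3*s (m(s) = 0 + (1 + s)*3 = 0 + (3 + 3*s) = 3 + 3*s)
m(o(4, -1))*(46 + U(G(-3, 3))) = (3 + 3*(4 - 1))*(46 + 4) = (3 + 3*3)*50 = (3 + 9)*50 = 12*50 = 600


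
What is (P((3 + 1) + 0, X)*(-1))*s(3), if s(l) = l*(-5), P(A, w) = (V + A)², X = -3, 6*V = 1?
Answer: 3125/12 ≈ 260.42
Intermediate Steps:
V = ⅙ (V = (⅙)*1 = ⅙ ≈ 0.16667)
P(A, w) = (⅙ + A)²
s(l) = -5*l
(P((3 + 1) + 0, X)*(-1))*s(3) = (((1 + 6*((3 + 1) + 0))²/36)*(-1))*(-5*3) = (((1 + 6*(4 + 0))²/36)*(-1))*(-15) = (((1 + 6*4)²/36)*(-1))*(-15) = (((1 + 24)²/36)*(-1))*(-15) = (((1/36)*25²)*(-1))*(-15) = (((1/36)*625)*(-1))*(-15) = ((625/36)*(-1))*(-15) = -625/36*(-15) = 3125/12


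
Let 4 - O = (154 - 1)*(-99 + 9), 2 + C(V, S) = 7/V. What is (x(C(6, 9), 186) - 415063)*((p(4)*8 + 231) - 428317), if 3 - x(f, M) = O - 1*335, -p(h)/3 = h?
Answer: 183475558818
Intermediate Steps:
C(V, S) = -2 + 7/V
p(h) = -3*h
O = 13774 (O = 4 - (154 - 1)*(-99 + 9) = 4 - 153*(-90) = 4 - 1*(-13770) = 4 + 13770 = 13774)
x(f, M) = -13436 (x(f, M) = 3 - (13774 - 1*335) = 3 - (13774 - 335) = 3 - 1*13439 = 3 - 13439 = -13436)
(x(C(6, 9), 186) - 415063)*((p(4)*8 + 231) - 428317) = (-13436 - 415063)*((-3*4*8 + 231) - 428317) = -428499*((-12*8 + 231) - 428317) = -428499*((-96 + 231) - 428317) = -428499*(135 - 428317) = -428499*(-428182) = 183475558818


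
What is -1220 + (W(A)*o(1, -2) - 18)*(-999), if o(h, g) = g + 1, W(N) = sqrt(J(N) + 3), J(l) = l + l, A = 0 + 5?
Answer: 16762 + 999*sqrt(13) ≈ 20364.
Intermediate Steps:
A = 5
J(l) = 2*l
W(N) = sqrt(3 + 2*N) (W(N) = sqrt(2*N + 3) = sqrt(3 + 2*N))
o(h, g) = 1 + g
-1220 + (W(A)*o(1, -2) - 18)*(-999) = -1220 + (sqrt(3 + 2*5)*(1 - 2) - 18)*(-999) = -1220 + (sqrt(3 + 10)*(-1) - 18)*(-999) = -1220 + (sqrt(13)*(-1) - 18)*(-999) = -1220 + (-sqrt(13) - 18)*(-999) = -1220 + (-18 - sqrt(13))*(-999) = -1220 + (17982 + 999*sqrt(13)) = 16762 + 999*sqrt(13)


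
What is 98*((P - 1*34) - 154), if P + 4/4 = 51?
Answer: -13524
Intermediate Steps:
P = 50 (P = -1 + 51 = 50)
98*((P - 1*34) - 154) = 98*((50 - 1*34) - 154) = 98*((50 - 34) - 154) = 98*(16 - 154) = 98*(-138) = -13524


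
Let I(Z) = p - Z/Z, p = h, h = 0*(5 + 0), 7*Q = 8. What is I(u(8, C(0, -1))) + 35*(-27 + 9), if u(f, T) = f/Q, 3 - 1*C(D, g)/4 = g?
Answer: -631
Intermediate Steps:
Q = 8/7 (Q = (⅐)*8 = 8/7 ≈ 1.1429)
h = 0 (h = 0*5 = 0)
C(D, g) = 12 - 4*g
u(f, T) = 7*f/8 (u(f, T) = f/(8/7) = f*(7/8) = 7*f/8)
p = 0
I(Z) = -1 (I(Z) = 0 - Z/Z = 0 - 1*1 = 0 - 1 = -1)
I(u(8, C(0, -1))) + 35*(-27 + 9) = -1 + 35*(-27 + 9) = -1 + 35*(-18) = -1 - 630 = -631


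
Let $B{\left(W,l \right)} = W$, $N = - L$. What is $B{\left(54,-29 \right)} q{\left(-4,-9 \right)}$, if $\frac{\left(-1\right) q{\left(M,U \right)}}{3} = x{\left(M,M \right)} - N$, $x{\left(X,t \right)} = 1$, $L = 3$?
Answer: $-648$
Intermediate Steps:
$N = -3$ ($N = \left(-1\right) 3 = -3$)
$q{\left(M,U \right)} = -12$ ($q{\left(M,U \right)} = - 3 \left(1 - -3\right) = - 3 \left(1 + 3\right) = \left(-3\right) 4 = -12$)
$B{\left(54,-29 \right)} q{\left(-4,-9 \right)} = 54 \left(-12\right) = -648$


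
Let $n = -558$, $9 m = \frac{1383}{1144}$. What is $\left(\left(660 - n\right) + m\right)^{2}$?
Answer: $\frac{17477725725769}{11778624} \approx 1.4839 \cdot 10^{6}$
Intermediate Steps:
$m = \frac{461}{3432}$ ($m = \frac{1383 \cdot \frac{1}{1144}}{9} = \frac{1}{9} \cdot \frac{1383}{1144} = \frac{461}{3432} \approx 0.13432$)
$\left(\left(660 - n\right) + m\right)^{2} = \left(\left(660 - -558\right) + \frac{461}{3432}\right)^{2} = \left(\left(660 + 558\right) + \frac{461}{3432}\right)^{2} = \left(1218 + \frac{461}{3432}\right)^{2} = \left(\frac{4180637}{3432}\right)^{2} = \frac{17477725725769}{11778624}$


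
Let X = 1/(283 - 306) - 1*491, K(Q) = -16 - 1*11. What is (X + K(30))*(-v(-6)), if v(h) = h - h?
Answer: 0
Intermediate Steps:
K(Q) = -27 (K(Q) = -16 - 11 = -27)
v(h) = 0
X = -11294/23 (X = 1/(-23) - 491 = -1/23 - 491 = -11294/23 ≈ -491.04)
(X + K(30))*(-v(-6)) = (-11294/23 - 27)*(-1*0) = -11915/23*0 = 0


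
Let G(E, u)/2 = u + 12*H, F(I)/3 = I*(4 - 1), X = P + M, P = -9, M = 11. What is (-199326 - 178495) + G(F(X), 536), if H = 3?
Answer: -376677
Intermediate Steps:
X = 2 (X = -9 + 11 = 2)
F(I) = 9*I (F(I) = 3*(I*(4 - 1)) = 3*(I*3) = 3*(3*I) = 9*I)
G(E, u) = 72 + 2*u (G(E, u) = 2*(u + 12*3) = 2*(u + 36) = 2*(36 + u) = 72 + 2*u)
(-199326 - 178495) + G(F(X), 536) = (-199326 - 178495) + (72 + 2*536) = -377821 + (72 + 1072) = -377821 + 1144 = -376677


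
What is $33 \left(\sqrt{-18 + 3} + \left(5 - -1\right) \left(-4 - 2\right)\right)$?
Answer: $-1188 + 33 i \sqrt{15} \approx -1188.0 + 127.81 i$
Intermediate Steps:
$33 \left(\sqrt{-18 + 3} + \left(5 - -1\right) \left(-4 - 2\right)\right) = 33 \left(\sqrt{-15} + \left(5 + 1\right) \left(-6\right)\right) = 33 \left(i \sqrt{15} + 6 \left(-6\right)\right) = 33 \left(i \sqrt{15} - 36\right) = 33 \left(-36 + i \sqrt{15}\right) = -1188 + 33 i \sqrt{15}$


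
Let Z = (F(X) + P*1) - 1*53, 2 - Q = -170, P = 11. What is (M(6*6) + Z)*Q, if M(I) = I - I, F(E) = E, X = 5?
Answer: -6364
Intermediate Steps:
Q = 172 (Q = 2 - 1*(-170) = 2 + 170 = 172)
M(I) = 0
Z = -37 (Z = (5 + 11*1) - 1*53 = (5 + 11) - 53 = 16 - 53 = -37)
(M(6*6) + Z)*Q = (0 - 37)*172 = -37*172 = -6364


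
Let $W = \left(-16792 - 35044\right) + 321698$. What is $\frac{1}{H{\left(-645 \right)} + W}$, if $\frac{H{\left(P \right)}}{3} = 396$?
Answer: $\frac{1}{271050} \approx 3.6894 \cdot 10^{-6}$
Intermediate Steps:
$H{\left(P \right)} = 1188$ ($H{\left(P \right)} = 3 \cdot 396 = 1188$)
$W = 269862$ ($W = -51836 + 321698 = 269862$)
$\frac{1}{H{\left(-645 \right)} + W} = \frac{1}{1188 + 269862} = \frac{1}{271050}$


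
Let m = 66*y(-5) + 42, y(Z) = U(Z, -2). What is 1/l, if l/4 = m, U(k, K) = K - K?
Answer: 1/168 ≈ 0.0059524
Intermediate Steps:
U(k, K) = 0
y(Z) = 0
m = 42 (m = 66*0 + 42 = 0 + 42 = 42)
l = 168 (l = 4*42 = 168)
1/l = 1/168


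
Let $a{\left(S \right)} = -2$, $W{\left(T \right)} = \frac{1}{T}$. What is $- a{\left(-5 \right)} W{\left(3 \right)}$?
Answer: $\frac{2}{3} \approx 0.66667$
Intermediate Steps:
$- a{\left(-5 \right)} W{\left(3 \right)} = \frac{\left(-1\right) \left(-2\right)}{3} = 2 \cdot \frac{1}{3} = \frac{2}{3}$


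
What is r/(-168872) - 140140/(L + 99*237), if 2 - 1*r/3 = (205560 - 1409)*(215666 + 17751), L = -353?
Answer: 330371126147137/390263192 ≈ 8.4653e+5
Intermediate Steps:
r = -142956941895 (r = 6 - 3*(205560 - 1409)*(215666 + 17751) = 6 - 612453*233417 = 6 - 3*47652313967 = 6 - 142956941901 = -142956941895)
r/(-168872) - 140140/(L + 99*237) = -142956941895/(-168872) - 140140/(-353 + 99*237) = -142956941895*(-1/168872) - 140140/(-353 + 23463) = 142956941895/168872 - 140140/23110 = 142956941895/168872 - 140140*1/23110 = 142956941895/168872 - 14014/2311 = 330371126147137/390263192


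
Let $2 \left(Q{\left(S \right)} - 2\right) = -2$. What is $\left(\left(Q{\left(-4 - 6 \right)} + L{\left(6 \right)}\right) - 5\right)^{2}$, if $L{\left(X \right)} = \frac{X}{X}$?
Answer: $9$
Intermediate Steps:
$L{\left(X \right)} = 1$
$Q{\left(S \right)} = 1$ ($Q{\left(S \right)} = 2 + \frac{1}{2} \left(-2\right) = 2 - 1 = 1$)
$\left(\left(Q{\left(-4 - 6 \right)} + L{\left(6 \right)}\right) - 5\right)^{2} = \left(\left(1 + 1\right) - 5\right)^{2} = \left(2 - 5\right)^{2} = \left(-3\right)^{2} = 9$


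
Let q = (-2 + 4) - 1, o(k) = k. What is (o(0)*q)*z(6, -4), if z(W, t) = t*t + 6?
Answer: 0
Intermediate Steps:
z(W, t) = 6 + t² (z(W, t) = t² + 6 = 6 + t²)
q = 1 (q = 2 - 1 = 1)
(o(0)*q)*z(6, -4) = (0*1)*(6 + (-4)²) = 0*(6 + 16) = 0*22 = 0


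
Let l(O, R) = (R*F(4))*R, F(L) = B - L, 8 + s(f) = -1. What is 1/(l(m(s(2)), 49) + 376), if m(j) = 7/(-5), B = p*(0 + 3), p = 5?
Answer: 1/26787 ≈ 3.7332e-5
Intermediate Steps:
B = 15 (B = 5*(0 + 3) = 5*3 = 15)
s(f) = -9 (s(f) = -8 - 1 = -9)
F(L) = 15 - L
m(j) = -7/5 (m(j) = 7*(-⅕) = -7/5)
l(O, R) = 11*R² (l(O, R) = (R*(15 - 1*4))*R = (R*(15 - 4))*R = (R*11)*R = (11*R)*R = 11*R²)
1/(l(m(s(2)), 49) + 376) = 1/(11*49² + 376) = 1/(11*2401 + 376) = 1/(26411 + 376) = 1/26787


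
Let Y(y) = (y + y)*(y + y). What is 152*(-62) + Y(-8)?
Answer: -9168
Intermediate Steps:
Y(y) = 4*y**2 (Y(y) = (2*y)*(2*y) = 4*y**2)
152*(-62) + Y(-8) = 152*(-62) + 4*(-8)**2 = -9424 + 4*64 = -9424 + 256 = -9168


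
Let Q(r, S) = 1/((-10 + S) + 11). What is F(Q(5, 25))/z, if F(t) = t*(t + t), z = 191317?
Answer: 1/64665146 ≈ 1.5464e-8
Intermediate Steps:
Q(r, S) = 1/(1 + S)
F(t) = 2*t² (F(t) = t*(2*t) = 2*t²)
F(Q(5, 25))/z = (2*(1/(1 + 25))²)/191317 = (2*(1/26)²)*(1/191317) = (2*(1/676))*(1/191317) = (1/338)*(1/191317) = 1/64665146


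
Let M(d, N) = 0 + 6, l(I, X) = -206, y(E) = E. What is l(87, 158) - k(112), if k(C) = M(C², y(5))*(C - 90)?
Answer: -338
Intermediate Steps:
M(d, N) = 6
k(C) = -540 + 6*C (k(C) = 6*(C - 90) = 6*(-90 + C) = -540 + 6*C)
l(87, 158) - k(112) = -206 - (-540 + 6*112) = -206 - (-540 + 672) = -206 - 1*132 = -206 - 132 = -338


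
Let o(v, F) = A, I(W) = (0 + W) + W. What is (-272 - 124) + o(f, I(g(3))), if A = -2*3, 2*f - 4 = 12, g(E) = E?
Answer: -402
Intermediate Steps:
I(W) = 2*W (I(W) = W + W = 2*W)
f = 8 (f = 2 + (½)*12 = 2 + 6 = 8)
A = -6
o(v, F) = -6
(-272 - 124) + o(f, I(g(3))) = (-272 - 124) - 6 = -396 - 6 = -402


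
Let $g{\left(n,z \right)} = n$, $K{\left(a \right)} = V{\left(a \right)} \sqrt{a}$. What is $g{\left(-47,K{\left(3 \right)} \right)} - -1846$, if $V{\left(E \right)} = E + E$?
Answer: $1799$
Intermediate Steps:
$V{\left(E \right)} = 2 E$
$K{\left(a \right)} = 2 a^{\frac{3}{2}}$ ($K{\left(a \right)} = 2 a \sqrt{a} = 2 a^{\frac{3}{2}}$)
$g{\left(-47,K{\left(3 \right)} \right)} - -1846 = -47 - -1846 = -47 + 1846 = 1799$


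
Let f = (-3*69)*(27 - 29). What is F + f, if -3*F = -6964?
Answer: 8206/3 ≈ 2735.3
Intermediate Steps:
F = 6964/3 (F = -⅓*(-6964) = 6964/3 ≈ 2321.3)
f = 414 (f = -207*(-2) = 414)
F + f = 6964/3 + 414 = 8206/3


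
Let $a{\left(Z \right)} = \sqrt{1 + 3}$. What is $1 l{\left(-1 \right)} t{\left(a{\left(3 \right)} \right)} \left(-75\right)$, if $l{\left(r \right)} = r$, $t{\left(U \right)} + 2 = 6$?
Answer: $300$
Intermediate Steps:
$a{\left(Z \right)} = 2$ ($a{\left(Z \right)} = \sqrt{4} = 2$)
$t{\left(U \right)} = 4$ ($t{\left(U \right)} = -2 + 6 = 4$)
$1 l{\left(-1 \right)} t{\left(a{\left(3 \right)} \right)} \left(-75\right) = 1 \left(-1\right) 4 \left(-75\right) = \left(-1\right) 4 \left(-75\right) = \left(-4\right) \left(-75\right) = 300$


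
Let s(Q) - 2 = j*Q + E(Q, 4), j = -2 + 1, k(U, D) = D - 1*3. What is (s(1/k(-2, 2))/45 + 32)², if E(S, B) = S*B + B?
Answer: 231361/225 ≈ 1028.3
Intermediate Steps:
k(U, D) = -3 + D (k(U, D) = D - 3 = -3 + D)
E(S, B) = B + B*S (E(S, B) = B*S + B = B + B*S)
j = -1
s(Q) = 6 + 3*Q (s(Q) = 2 + (-Q + 4*(1 + Q)) = 2 + (-Q + (4 + 4*Q)) = 2 + (4 + 3*Q) = 6 + 3*Q)
(s(1/k(-2, 2))/45 + 32)² = ((6 + 3*(1/(-3 + 2)))/45 + 32)² = ((6 + 3*(1/(-1)))*(1/45) + 32)² = ((6 + 3*(1*(-1)))*(1/45) + 32)² = ((6 + 3*(-1))*(1/45) + 32)² = ((6 - 3)*(1/45) + 32)² = (3*(1/45) + 32)² = (1/15 + 32)² = (481/15)² = 231361/225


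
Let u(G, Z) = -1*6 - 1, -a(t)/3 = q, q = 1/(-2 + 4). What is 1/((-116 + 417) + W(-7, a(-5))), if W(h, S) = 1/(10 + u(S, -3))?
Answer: 3/904 ≈ 0.0033186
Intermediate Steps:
q = ½ (q = 1/2 = ½ ≈ 0.50000)
a(t) = -3/2 (a(t) = -3*½ = -3/2)
u(G, Z) = -7 (u(G, Z) = -6 - 1 = -7)
W(h, S) = ⅓ (W(h, S) = 1/(10 - 7) = 1/3 = ⅓)
1/((-116 + 417) + W(-7, a(-5))) = 1/((-116 + 417) + ⅓) = 1/(301 + ⅓) = 1/(904/3) = 3/904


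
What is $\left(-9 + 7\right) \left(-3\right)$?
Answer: $6$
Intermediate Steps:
$\left(-9 + 7\right) \left(-3\right) = \left(-2\right) \left(-3\right) = 6$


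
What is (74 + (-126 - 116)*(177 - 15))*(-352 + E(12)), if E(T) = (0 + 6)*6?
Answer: 12365080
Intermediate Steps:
E(T) = 36 (E(T) = 6*6 = 36)
(74 + (-126 - 116)*(177 - 15))*(-352 + E(12)) = (74 + (-126 - 116)*(177 - 15))*(-352 + 36) = (74 - 242*162)*(-316) = (74 - 39204)*(-316) = -39130*(-316) = 12365080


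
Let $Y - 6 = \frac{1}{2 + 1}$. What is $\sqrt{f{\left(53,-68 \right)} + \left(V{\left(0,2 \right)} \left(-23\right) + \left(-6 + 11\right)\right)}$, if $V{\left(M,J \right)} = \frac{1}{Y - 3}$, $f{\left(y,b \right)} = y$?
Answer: $\frac{\sqrt{5110}}{10} \approx 7.1484$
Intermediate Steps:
$Y = \frac{19}{3}$ ($Y = 6 + \frac{1}{2 + 1} = 6 + \frac{1}{3} = \frac{19}{3} \approx 6.3333$)
$V{\left(M,J \right)} = \frac{3}{10}$ ($V{\left(M,J \right)} = \frac{1}{\frac{19}{3} - 3} = \frac{1}{\frac{10}{3}} = \frac{3}{10}$)
$\sqrt{f{\left(53,-68 \right)} + \left(V{\left(0,2 \right)} \left(-23\right) + \left(-6 + 11\right)\right)} = \sqrt{53 + \left(\frac{3}{10} \left(-23\right) + \left(-6 + 11\right)\right)} = \sqrt{53 + \left(- \frac{69}{10} + 5\right)} = \sqrt{53 - \frac{19}{10}} = \sqrt{\frac{511}{10}} = \frac{\sqrt{5110}}{10}$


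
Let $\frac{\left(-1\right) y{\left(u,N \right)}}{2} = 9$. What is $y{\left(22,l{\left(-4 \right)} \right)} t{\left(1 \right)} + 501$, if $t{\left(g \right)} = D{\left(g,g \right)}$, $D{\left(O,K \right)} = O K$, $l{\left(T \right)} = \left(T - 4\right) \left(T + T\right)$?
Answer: $483$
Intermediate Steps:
$l{\left(T \right)} = 2 T \left(-4 + T\right)$ ($l{\left(T \right)} = \left(-4 + T\right) 2 T = 2 T \left(-4 + T\right)$)
$y{\left(u,N \right)} = -18$ ($y{\left(u,N \right)} = \left(-2\right) 9 = -18$)
$D{\left(O,K \right)} = K O$
$t{\left(g \right)} = g^{2}$ ($t{\left(g \right)} = g g = g^{2}$)
$y{\left(22,l{\left(-4 \right)} \right)} t{\left(1 \right)} + 501 = - 18 \cdot 1^{2} + 501 = \left(-18\right) 1 + 501 = -18 + 501 = 483$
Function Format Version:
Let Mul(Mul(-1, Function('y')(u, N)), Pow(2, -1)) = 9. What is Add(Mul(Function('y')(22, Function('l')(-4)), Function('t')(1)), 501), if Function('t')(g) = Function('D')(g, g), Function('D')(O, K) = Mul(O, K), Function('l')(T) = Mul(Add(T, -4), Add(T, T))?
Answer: 483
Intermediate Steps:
Function('l')(T) = Mul(2, T, Add(-4, T)) (Function('l')(T) = Mul(Add(-4, T), Mul(2, T)) = Mul(2, T, Add(-4, T)))
Function('y')(u, N) = -18 (Function('y')(u, N) = Mul(-2, 9) = -18)
Function('D')(O, K) = Mul(K, O)
Function('t')(g) = Pow(g, 2) (Function('t')(g) = Mul(g, g) = Pow(g, 2))
Add(Mul(Function('y')(22, Function('l')(-4)), Function('t')(1)), 501) = Add(Mul(-18, Pow(1, 2)), 501) = Add(Mul(-18, 1), 501) = Add(-18, 501) = 483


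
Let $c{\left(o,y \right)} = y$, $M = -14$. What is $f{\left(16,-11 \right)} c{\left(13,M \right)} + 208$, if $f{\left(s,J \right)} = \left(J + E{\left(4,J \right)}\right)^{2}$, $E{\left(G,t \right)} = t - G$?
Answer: $-9256$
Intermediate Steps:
$f{\left(s,J \right)} = \left(-4 + 2 J\right)^{2}$ ($f{\left(s,J \right)} = \left(J + \left(J - 4\right)\right)^{2} = \left(J + \left(-4 + J\right)\right)^{2} = \left(-4 + 2 J\right)^{2}$)
$f{\left(16,-11 \right)} c{\left(13,M \right)} + 208 = 4 \left(-2 - 11\right)^{2} \left(-14\right) + 208 = 4 \left(-13\right)^{2} \left(-14\right) + 208 = 4 \cdot 169 \left(-14\right) + 208 = 676 \left(-14\right) + 208 = -9464 + 208 = -9256$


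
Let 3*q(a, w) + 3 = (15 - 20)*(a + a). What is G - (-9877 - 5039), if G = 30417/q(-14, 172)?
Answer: 2134743/137 ≈ 15582.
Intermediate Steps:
q(a, w) = -1 - 10*a/3 (q(a, w) = -1 + ((15 - 20)*(a + a))/3 = -1 + (-10*a)/3 = -1 - 10*a/3)
G = 91251/137 (G = 30417/(-1 - 10/3*(-14)) = 30417/(-1 + 140/3) = 30417/(137/3) = 30417*(3/137) = 91251/137 ≈ 666.07)
G - (-9877 - 5039) = 91251/137 - (-9877 - 5039) = 91251/137 - 1*(-14916) = 91251/137 + 14916 = 2134743/137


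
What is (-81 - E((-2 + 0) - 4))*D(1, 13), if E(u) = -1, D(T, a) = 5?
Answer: -400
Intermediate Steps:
(-81 - E((-2 + 0) - 4))*D(1, 13) = (-81 - 1*(-1))*5 = (-81 + 1)*5 = -80*5 = -400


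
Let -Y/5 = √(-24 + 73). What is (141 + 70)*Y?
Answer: -7385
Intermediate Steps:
Y = -35 (Y = -5*√(-24 + 73) = -5*√49 = -5*7 = -35)
(141 + 70)*Y = (141 + 70)*(-35) = 211*(-35) = -7385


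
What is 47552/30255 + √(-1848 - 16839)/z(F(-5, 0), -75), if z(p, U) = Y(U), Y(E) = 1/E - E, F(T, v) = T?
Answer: 47552/30255 + 75*I*√18687/5624 ≈ 1.5717 + 1.823*I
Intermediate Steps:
z(p, U) = 1/U - U
47552/30255 + √(-1848 - 16839)/z(F(-5, 0), -75) = 47552/30255 + √(-1848 - 16839)/(1/(-75) - 1*(-75)) = 47552*(1/30255) + √(-18687)/(-1/75 + 75) = 47552/30255 + (I*√18687)/(5624/75) = 47552/30255 + (I*√18687)*(75/5624) = 47552/30255 + 75*I*√18687/5624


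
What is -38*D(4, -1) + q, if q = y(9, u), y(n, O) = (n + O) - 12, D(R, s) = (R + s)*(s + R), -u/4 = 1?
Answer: -349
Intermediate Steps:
u = -4 (u = -4*1 = -4)
D(R, s) = (R + s)² (D(R, s) = (R + s)*(R + s) = (R + s)²)
y(n, O) = -12 + O + n (y(n, O) = (O + n) - 12 = -12 + O + n)
q = -7 (q = -12 - 4 + 9 = -7)
-38*D(4, -1) + q = -38*(4 - 1)² - 7 = -38*3² - 7 = -38*9 - 7 = -342 - 7 = -349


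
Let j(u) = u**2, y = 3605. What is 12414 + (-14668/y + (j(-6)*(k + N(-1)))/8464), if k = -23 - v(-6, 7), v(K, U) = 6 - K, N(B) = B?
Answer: 23666005253/1907045 ≈ 12410.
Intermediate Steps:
k = -35 (k = -23 - (6 - 1*(-6)) = -23 - (6 + 6) = -23 - 1*12 = -23 - 12 = -35)
12414 + (-14668/y + (j(-6)*(k + N(-1)))/8464) = 12414 + (-14668/3605 + ((-6)**2*(-35 - 1))/8464) = 12414 + (-14668*1/3605 + (36*(-36))*(1/8464)) = 12414 + (-14668/3605 - 1296*1/8464) = 12414 + (-14668/3605 - 81/529) = 12414 - 8051377/1907045 = 23666005253/1907045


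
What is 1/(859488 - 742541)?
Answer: 1/116947 ≈ 8.5509e-6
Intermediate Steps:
1/(859488 - 742541) = 1/116947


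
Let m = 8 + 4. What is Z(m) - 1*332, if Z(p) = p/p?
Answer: -331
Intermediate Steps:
m = 12
Z(p) = 1
Z(m) - 1*332 = 1 - 1*332 = 1 - 332 = -331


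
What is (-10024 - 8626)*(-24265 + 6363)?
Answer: 333872300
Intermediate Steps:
(-10024 - 8626)*(-24265 + 6363) = -18650*(-17902) = 333872300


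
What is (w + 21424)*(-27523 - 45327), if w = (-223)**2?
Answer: -5183496050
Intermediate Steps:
w = 49729
(w + 21424)*(-27523 - 45327) = (49729 + 21424)*(-27523 - 45327) = 71153*(-72850) = -5183496050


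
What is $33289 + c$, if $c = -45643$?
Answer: $-12354$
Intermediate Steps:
$33289 + c = 33289 - 45643 = -12354$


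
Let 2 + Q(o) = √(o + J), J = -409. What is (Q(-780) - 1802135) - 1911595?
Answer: -3713732 + I*√1189 ≈ -3.7137e+6 + 34.482*I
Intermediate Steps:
Q(o) = -2 + √(-409 + o) (Q(o) = -2 + √(o - 409) = -2 + √(-409 + o))
(Q(-780) - 1802135) - 1911595 = ((-2 + √(-409 - 780)) - 1802135) - 1911595 = ((-2 + √(-1189)) - 1802135) - 1911595 = ((-2 + I*√1189) - 1802135) - 1911595 = (-1802137 + I*√1189) - 1911595 = -3713732 + I*√1189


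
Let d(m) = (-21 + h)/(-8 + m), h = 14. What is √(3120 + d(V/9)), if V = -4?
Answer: √4506477/38 ≈ 55.864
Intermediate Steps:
d(m) = -7/(-8 + m) (d(m) = (-21 + 14)/(-8 + m) = -7/(-8 + m))
√(3120 + d(V/9)) = √(3120 - 7/(-8 - 4/9)) = √(3120 - 7/(-76/9)) = √(3120 - 7*(-9/76)) = √(3120 + 63/76) = √(237183/76) = √4506477/38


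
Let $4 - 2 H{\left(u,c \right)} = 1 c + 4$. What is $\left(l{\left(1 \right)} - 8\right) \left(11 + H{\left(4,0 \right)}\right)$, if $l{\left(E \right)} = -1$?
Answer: $-99$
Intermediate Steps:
$H{\left(u,c \right)} = - \frac{c}{2}$ ($H{\left(u,c \right)} = 2 - \frac{1 c + 4}{2} = 2 - \frac{c + 4}{2} = 2 - \frac{4 + c}{2} = 2 - \left(2 + \frac{c}{2}\right) = - \frac{c}{2}$)
$\left(l{\left(1 \right)} - 8\right) \left(11 + H{\left(4,0 \right)}\right) = \left(-1 - 8\right) \left(11 - 0\right) = \left(-1 - 8\right) \left(11 + 0\right) = \left(-9\right) 11 = -99$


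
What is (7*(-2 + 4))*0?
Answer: 0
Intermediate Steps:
(7*(-2 + 4))*0 = (7*2)*0 = 14*0 = 0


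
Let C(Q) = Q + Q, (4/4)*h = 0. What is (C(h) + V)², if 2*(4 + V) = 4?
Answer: 4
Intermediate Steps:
V = -2 (V = -4 + (½)*4 = -4 + 2 = -2)
h = 0
C(Q) = 2*Q
(C(h) + V)² = (2*0 - 2)² = (0 - 2)² = (-2)² = 4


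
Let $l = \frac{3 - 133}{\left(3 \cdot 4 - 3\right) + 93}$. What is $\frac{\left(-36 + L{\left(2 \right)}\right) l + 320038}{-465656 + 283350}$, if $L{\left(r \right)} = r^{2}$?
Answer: $- \frac{8162009}{4648803} \approx -1.7557$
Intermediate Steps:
$l = - \frac{65}{51}$ ($l = - \frac{130}{\left(12 - 3\right) + 93} = - \frac{130}{9 + 93} = - \frac{130}{102} = \left(-130\right) \frac{1}{102} = - \frac{65}{51} \approx -1.2745$)
$\frac{\left(-36 + L{\left(2 \right)}\right) l + 320038}{-465656 + 283350} = \frac{\left(-36 + 2^{2}\right) \left(- \frac{65}{51}\right) + 320038}{-465656 + 283350} = \frac{\left(-36 + 4\right) \left(- \frac{65}{51}\right) + 320038}{-182306} = \left(\left(-32\right) \left(- \frac{65}{51}\right) + 320038\right) \left(- \frac{1}{182306}\right) = \left(\frac{2080}{51} + 320038\right) \left(- \frac{1}{182306}\right) = \frac{16324018}{51} \left(- \frac{1}{182306}\right) = - \frac{8162009}{4648803}$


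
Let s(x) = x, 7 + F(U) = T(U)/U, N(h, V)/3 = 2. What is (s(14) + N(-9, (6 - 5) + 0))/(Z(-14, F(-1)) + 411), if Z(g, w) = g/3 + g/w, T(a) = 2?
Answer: 180/3671 ≈ 0.049033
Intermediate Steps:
N(h, V) = 6 (N(h, V) = 3*2 = 6)
F(U) = -7 + 2/U
Z(g, w) = g/3 + g/w (Z(g, w) = g*(1/3) + g/w = g/3 + g/w)
(s(14) + N(-9, (6 - 5) + 0))/(Z(-14, F(-1)) + 411) = (14 + 6)/(((1/3)*(-14) - 14/(-7 + 2/(-1))) + 411) = 20/((-14/3 - 14/(-7 + 2*(-1))) + 411) = 20/((-14/3 - 14/(-7 - 2)) + 411) = 20/((-14/3 - 14/(-9)) + 411) = 20/((-14/3 - 14*(-1/9)) + 411) = 20/((-14/3 + 14/9) + 411) = 20/(-28/9 + 411) = 20/(3671/9) = 20*(9/3671) = 180/3671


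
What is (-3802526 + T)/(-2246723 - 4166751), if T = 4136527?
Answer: -334001/6413474 ≈ -0.052078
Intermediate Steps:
(-3802526 + T)/(-2246723 - 4166751) = (-3802526 + 4136527)/(-2246723 - 4166751) = 334001/(-6413474) = 334001*(-1/6413474) = -334001/6413474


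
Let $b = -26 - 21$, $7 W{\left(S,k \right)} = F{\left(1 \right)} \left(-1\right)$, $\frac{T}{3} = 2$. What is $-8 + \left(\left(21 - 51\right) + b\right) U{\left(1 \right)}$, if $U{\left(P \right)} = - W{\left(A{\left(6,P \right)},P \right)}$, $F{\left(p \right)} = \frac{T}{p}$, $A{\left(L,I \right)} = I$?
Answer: $-74$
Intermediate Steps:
$T = 6$ ($T = 3 \cdot 2 = 6$)
$F{\left(p \right)} = \frac{6}{p}$
$W{\left(S,k \right)} = - \frac{6}{7}$ ($W{\left(S,k \right)} = \frac{\frac{6}{1} \left(-1\right)}{7} = \frac{6 \cdot 1 \left(-1\right)}{7} = \frac{6 \left(-1\right)}{7} = \frac{1}{7} \left(-6\right) = - \frac{6}{7}$)
$U{\left(P \right)} = \frac{6}{7}$ ($U{\left(P \right)} = \left(-1\right) \left(- \frac{6}{7}\right) = \frac{6}{7}$)
$b = -47$
$-8 + \left(\left(21 - 51\right) + b\right) U{\left(1 \right)} = -8 + \left(\left(21 - 51\right) - 47\right) \frac{6}{7} = -8 + \left(-30 - 47\right) \frac{6}{7} = -8 - 66 = -74$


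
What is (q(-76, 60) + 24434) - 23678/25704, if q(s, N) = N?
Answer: 314785049/12852 ≈ 24493.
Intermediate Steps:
(q(-76, 60) + 24434) - 23678/25704 = (60 + 24434) - 23678/25704 = 24494 - 23678*1/25704 = 24494 - 11839/12852 = 314785049/12852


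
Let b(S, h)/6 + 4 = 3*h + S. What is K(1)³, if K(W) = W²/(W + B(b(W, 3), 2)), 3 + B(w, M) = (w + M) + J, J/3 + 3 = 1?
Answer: 1/27000 ≈ 3.7037e-5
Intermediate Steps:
J = -6 (J = -9 + 3*1 = -9 + 3 = -6)
b(S, h) = -24 + 6*S + 18*h (b(S, h) = -24 + 6*(3*h + S) = -24 + 6*(S + 3*h) = -24 + (6*S + 18*h) = -24 + 6*S + 18*h)
B(w, M) = -9 + M + w (B(w, M) = -3 + ((w + M) - 6) = -3 + ((M + w) - 6) = -3 + (-6 + M + w) = -9 + M + w)
K(W) = W²/(23 + 7*W) (K(W) = W²/(W + (-9 + 2 + (-24 + 6*W + 18*3))) = W²/(W + (-9 + 2 + (-24 + 6*W + 54))) = W²/(W + (-9 + 2 + (30 + 6*W))) = W²/(W + (23 + 6*W)) = W²/(23 + 7*W))
K(1)³ = (1²/(23 + 7*1))³ = (1/(23 + 7))³ = (1/30)³ = 1/27000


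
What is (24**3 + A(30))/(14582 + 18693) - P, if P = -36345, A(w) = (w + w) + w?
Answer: 1209393789/33275 ≈ 36345.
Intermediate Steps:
A(w) = 3*w (A(w) = 2*w + w = 3*w)
(24**3 + A(30))/(14582 + 18693) - P = (24**3 + 3*30)/(14582 + 18693) - 1*(-36345) = (13824 + 90)/33275 + 36345 = 13914*(1/33275) + 36345 = 13914/33275 + 36345 = 1209393789/33275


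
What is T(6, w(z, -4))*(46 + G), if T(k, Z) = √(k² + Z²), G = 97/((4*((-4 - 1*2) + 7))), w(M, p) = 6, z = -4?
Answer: 843*√2/2 ≈ 596.09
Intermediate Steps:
G = 97/4 (G = 97/((4*((-4 - 2) + 7))) = 97/((4*(-6 + 7))) = 97/((4*1)) = 97/4 ≈ 24.250)
T(k, Z) = √(Z² + k²)
T(6, w(z, -4))*(46 + G) = √(6² + 6²)*(46 + 97/4) = √(36 + 36)*(281/4) = √72*(281/4) = (6*√2)*(281/4) = 843*√2/2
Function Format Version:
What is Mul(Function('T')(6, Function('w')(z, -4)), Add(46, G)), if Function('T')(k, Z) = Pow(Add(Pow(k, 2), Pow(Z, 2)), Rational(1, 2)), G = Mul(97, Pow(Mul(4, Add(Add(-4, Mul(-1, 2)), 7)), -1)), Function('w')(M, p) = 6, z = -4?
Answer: Mul(Rational(843, 2), Pow(2, Rational(1, 2))) ≈ 596.09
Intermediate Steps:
G = Rational(97, 4) (G = Mul(97, Pow(Mul(4, Add(Add(-4, -2), 7)), -1)) = Mul(97, Pow(Mul(4, Add(-6, 7)), -1)) = Mul(97, Pow(Mul(4, 1), -1)) = Mul(97, Pow(4, -1)) = Mul(97, Rational(1, 4)) = Rational(97, 4) ≈ 24.250)
Function('T')(k, Z) = Pow(Add(Pow(Z, 2), Pow(k, 2)), Rational(1, 2))
Mul(Function('T')(6, Function('w')(z, -4)), Add(46, G)) = Mul(Pow(Add(Pow(6, 2), Pow(6, 2)), Rational(1, 2)), Add(46, Rational(97, 4))) = Mul(Pow(Add(36, 36), Rational(1, 2)), Rational(281, 4)) = Mul(Pow(72, Rational(1, 2)), Rational(281, 4)) = Mul(Mul(6, Pow(2, Rational(1, 2))), Rational(281, 4)) = Mul(Rational(843, 2), Pow(2, Rational(1, 2)))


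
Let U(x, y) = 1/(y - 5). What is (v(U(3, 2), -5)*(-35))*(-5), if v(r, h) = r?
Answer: -175/3 ≈ -58.333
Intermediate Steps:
U(x, y) = 1/(-5 + y)
(v(U(3, 2), -5)*(-35))*(-5) = (-35/(-5 + 2))*(-5) = (-35/(-3))*(-5) = -⅓*(-35)*(-5) = (35/3)*(-5) = -175/3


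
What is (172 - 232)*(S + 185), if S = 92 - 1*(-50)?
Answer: -19620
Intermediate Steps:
S = 142 (S = 92 + 50 = 142)
(172 - 232)*(S + 185) = (172 - 232)*(142 + 185) = -60*327 = -19620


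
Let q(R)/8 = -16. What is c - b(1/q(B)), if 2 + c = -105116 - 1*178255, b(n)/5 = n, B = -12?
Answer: -36271739/128 ≈ -2.8337e+5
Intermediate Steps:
q(R) = -128 (q(R) = 8*(-16) = -128)
b(n) = 5*n
c = -283373 (c = -2 + (-105116 - 1*178255) = -2 + (-105116 - 178255) = -2 - 283371 = -283373)
c - b(1/q(B)) = -283373 - 5/(-128) = -283373 - 5*(-1)/128 = -283373 - 1*(-5/128) = -283373 + 5/128 = -36271739/128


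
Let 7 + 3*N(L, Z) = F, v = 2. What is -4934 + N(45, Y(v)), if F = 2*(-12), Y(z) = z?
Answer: -14833/3 ≈ -4944.3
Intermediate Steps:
F = -24
N(L, Z) = -31/3 (N(L, Z) = -7/3 + (1/3)*(-24) = -7/3 - 8 = -31/3)
-4934 + N(45, Y(v)) = -4934 - 31/3 = -14833/3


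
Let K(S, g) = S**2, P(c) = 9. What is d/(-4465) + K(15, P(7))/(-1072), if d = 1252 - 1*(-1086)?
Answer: -3510961/4786480 ≈ -0.73352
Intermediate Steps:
d = 2338 (d = 1252 + 1086 = 2338)
d/(-4465) + K(15, P(7))/(-1072) = 2338/(-4465) + 15**2/(-1072) = 2338*(-1/4465) + 225*(-1/1072) = -2338/4465 - 225/1072 = -3510961/4786480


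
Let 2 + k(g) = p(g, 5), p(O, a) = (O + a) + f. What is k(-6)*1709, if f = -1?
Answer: -6836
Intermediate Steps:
p(O, a) = -1 + O + a (p(O, a) = (O + a) - 1 = -1 + O + a)
k(g) = 2 + g (k(g) = -2 + (-1 + g + 5) = -2 + (4 + g) = 2 + g)
k(-6)*1709 = (2 - 6)*1709 = -4*1709 = -6836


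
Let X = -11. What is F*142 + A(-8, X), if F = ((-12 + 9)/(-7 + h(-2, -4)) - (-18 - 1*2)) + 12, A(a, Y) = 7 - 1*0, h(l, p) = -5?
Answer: 9173/2 ≈ 4586.5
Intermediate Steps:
A(a, Y) = 7 (A(a, Y) = 7 + 0 = 7)
F = 129/4 (F = ((-12 + 9)/(-7 - 5) - (-18 - 1*2)) + 12 = (-3/(-12) - (-18 - 2)) + 12 = (-3*(-1/12) - 1*(-20)) + 12 = (¼ + 20) + 12 = 81/4 + 12 = 129/4 ≈ 32.250)
F*142 + A(-8, X) = (129/4)*142 + 7 = 9159/2 + 7 = 9173/2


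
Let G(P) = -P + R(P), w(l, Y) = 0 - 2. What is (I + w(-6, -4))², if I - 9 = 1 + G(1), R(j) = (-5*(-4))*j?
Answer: 729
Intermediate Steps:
R(j) = 20*j
w(l, Y) = -2
G(P) = 19*P (G(P) = -P + 20*P = 19*P)
I = 29 (I = 9 + (1 + 19*1) = 9 + (1 + 19) = 9 + 20 = 29)
(I + w(-6, -4))² = (29 - 2)² = 27² = 729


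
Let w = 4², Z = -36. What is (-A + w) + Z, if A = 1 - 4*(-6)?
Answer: -45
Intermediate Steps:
w = 16
A = 25 (A = 1 + 24 = 25)
(-A + w) + Z = (-1*25 + 16) - 36 = (-25 + 16) - 36 = -9 - 36 = -45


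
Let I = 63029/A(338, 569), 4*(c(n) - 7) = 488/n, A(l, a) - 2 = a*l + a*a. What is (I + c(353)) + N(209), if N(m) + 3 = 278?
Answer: 51459409017/182178005 ≈ 282.47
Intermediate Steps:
A(l, a) = 2 + a**2 + a*l (A(l, a) = 2 + (a*l + a*a) = 2 + (a*l + a**2) = 2 + (a**2 + a*l) = 2 + a**2 + a*l)
N(m) = 275 (N(m) = -3 + 278 = 275)
c(n) = 7 + 122/n (c(n) = 7 + (488/n)/4 = 7 + 122/n)
I = 63029/516085 (I = 63029/(2 + 569**2 + 569*338) = 63029/(2 + 323761 + 192322) = 63029/516085 ≈ 0.12213)
(I + c(353)) + N(209) = (63029/516085 + (7 + 122/353)) + 275 = (63029/516085 + 2593/353) + 275 = 1360457642/182178005 + 275 = 51459409017/182178005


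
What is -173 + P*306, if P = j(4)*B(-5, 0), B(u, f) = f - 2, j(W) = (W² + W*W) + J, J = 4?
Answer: -22205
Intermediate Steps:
j(W) = 4 + 2*W² (j(W) = (W² + W*W) + 4 = (W² + W²) + 4 = 2*W² + 4 = 4 + 2*W²)
B(u, f) = -2 + f
P = -72 (P = (4 + 2*4²)*(-2 + 0) = (4 + 2*16)*(-2) = (4 + 32)*(-2) = 36*(-2) = -72)
-173 + P*306 = -173 - 72*306 = -173 - 22032 = -22205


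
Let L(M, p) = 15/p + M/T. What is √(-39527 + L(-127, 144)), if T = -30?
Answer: I*√15809065/20 ≈ 198.8*I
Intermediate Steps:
L(M, p) = 15/p - M/30 (L(M, p) = 15/p + M/(-30) = 15/p + M*(-1/30) = 15/p - M/30)
√(-39527 + L(-127, 144)) = √(-39527 + (15/144 - 1/30*(-127))) = √(-39527 + (15*(1/144) + 127/30)) = √(-39527 + (5/48 + 127/30)) = √(-39527 + 347/80) = √(-3161813/80) = I*√15809065/20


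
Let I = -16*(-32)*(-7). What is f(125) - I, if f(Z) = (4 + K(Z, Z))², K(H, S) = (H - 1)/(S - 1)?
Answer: 3609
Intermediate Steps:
K(H, S) = (-1 + H)/(-1 + S)
f(Z) = 25 (f(Z) = (4 + (-1 + Z)/(-1 + Z))² = (4 + 1)² = 5² = 25)
I = -3584 (I = 512*(-7) = -3584)
f(125) - I = 25 - 1*(-3584) = 25 + 3584 = 3609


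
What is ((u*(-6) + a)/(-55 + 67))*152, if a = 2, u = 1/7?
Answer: 304/21 ≈ 14.476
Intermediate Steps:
u = 1/7 ≈ 0.14286
((u*(-6) + a)/(-55 + 67))*152 = (((1/7)*(-6) + 2)/(-55 + 67))*152 = ((-6/7 + 2)/12)*152 = ((1/12)*(8/7))*152 = (2/21)*152 = 304/21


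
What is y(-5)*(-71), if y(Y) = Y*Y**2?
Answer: 8875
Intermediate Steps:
y(Y) = Y**3
y(-5)*(-71) = (-5)**3*(-71) = -125*(-71) = 8875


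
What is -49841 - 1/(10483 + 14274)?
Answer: -1233913638/24757 ≈ -49841.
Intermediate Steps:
-49841 - 1/(10483 + 14274) = -49841 - 1/24757 = -1233913638/24757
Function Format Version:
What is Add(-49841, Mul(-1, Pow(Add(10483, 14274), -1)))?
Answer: Rational(-1233913638, 24757) ≈ -49841.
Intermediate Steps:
Add(-49841, Mul(-1, Pow(Add(10483, 14274), -1))) = Add(-49841, Mul(-1, Pow(24757, -1))) = Add(-49841, Mul(-1, Rational(1, 24757))) = Add(-49841, Rational(-1, 24757)) = Rational(-1233913638, 24757)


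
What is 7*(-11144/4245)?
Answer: -78008/4245 ≈ -18.376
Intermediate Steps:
7*(-11144/4245) = -78008/4245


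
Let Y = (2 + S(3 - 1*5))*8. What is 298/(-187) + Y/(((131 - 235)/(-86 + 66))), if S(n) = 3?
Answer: 14826/2431 ≈ 6.0987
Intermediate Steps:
Y = 40 (Y = (2 + 3)*8 = 5*8 = 40)
298/(-187) + Y/(((131 - 235)/(-86 + 66))) = 298/(-187) + 40/(((131 - 235)/(-86 + 66))) = 298*(-1/187) + 40/((-104/(-20))) = -298/187 + 40/((-104*(-1/20))) = -298/187 + 40/(26/5) = -298/187 + 40*(5/26) = -298/187 + 100/13 = 14826/2431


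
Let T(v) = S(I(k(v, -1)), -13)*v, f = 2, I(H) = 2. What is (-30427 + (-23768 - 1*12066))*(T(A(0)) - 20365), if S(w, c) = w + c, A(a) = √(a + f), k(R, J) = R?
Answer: 1349405265 + 728871*√2 ≈ 1.3504e+9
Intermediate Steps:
A(a) = √(2 + a) (A(a) = √(a + 2) = √(2 + a))
S(w, c) = c + w
T(v) = -11*v (T(v) = (-13 + 2)*v = -11*v)
(-30427 + (-23768 - 1*12066))*(T(A(0)) - 20365) = (-30427 + (-23768 - 1*12066))*(-11*√(2 + 0) - 20365) = (-30427 + (-23768 - 12066))*(-11*√2 - 20365) = (-30427 - 35834)*(-20365 - 11*√2) = -66261*(-20365 - 11*√2) = 1349405265 + 728871*√2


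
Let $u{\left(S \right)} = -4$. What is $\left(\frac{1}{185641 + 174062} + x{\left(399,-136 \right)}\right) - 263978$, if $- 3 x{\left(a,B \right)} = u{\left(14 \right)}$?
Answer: $- \frac{94953198929}{359703} \approx -2.6398 \cdot 10^{5}$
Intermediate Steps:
$x{\left(a,B \right)} = \frac{4}{3}$ ($x{\left(a,B \right)} = \left(- \frac{1}{3}\right) \left(-4\right) = \frac{4}{3}$)
$\left(\frac{1}{185641 + 174062} + x{\left(399,-136 \right)}\right) - 263978 = \left(\frac{1}{185641 + 174062} + \frac{4}{3}\right) - 263978 = \left(\frac{1}{359703} + \frac{4}{3}\right) - 263978 = \frac{479605}{359703} - 263978 = - \frac{94953198929}{359703}$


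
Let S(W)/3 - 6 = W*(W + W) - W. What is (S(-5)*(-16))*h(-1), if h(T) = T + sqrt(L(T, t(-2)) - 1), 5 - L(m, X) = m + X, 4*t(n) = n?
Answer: 2928 - 1464*sqrt(22) ≈ -3938.8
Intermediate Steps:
t(n) = n/4
L(m, X) = 5 - X - m (L(m, X) = 5 - (m + X) = 5 - (X + m) = 5 + (-X - m) = 5 - X - m)
S(W) = 18 - 3*W + 6*W**2 (S(W) = 18 + 3*(W*(W + W) - W) = 18 + 3*(W*(2*W) - W) = 18 + 3*(2*W**2 - W) = 18 + 3*(-W + 2*W**2) = 18 + (-3*W + 6*W**2) = 18 - 3*W + 6*W**2)
h(T) = T + sqrt(9/2 - T) (h(T) = T + sqrt((5 - (-2)/4 - T) - 1) = T + sqrt((5 - 1*(-1/2) - T) - 1) = T + sqrt((5 + 1/2 - T) - 1) = T + sqrt((11/2 - T) - 1) = T + sqrt(9/2 - T))
(S(-5)*(-16))*h(-1) = ((18 - 3*(-5) + 6*(-5)**2)*(-16))*(-1 + sqrt(18 - 4*(-1))/2) = ((18 + 15 + 6*25)*(-16))*(-1 + sqrt(18 + 4)/2) = ((18 + 15 + 150)*(-16))*(-1 + sqrt(22)/2) = (183*(-16))*(-1 + sqrt(22)/2) = -2928*(-1 + sqrt(22)/2) = 2928 - 1464*sqrt(22)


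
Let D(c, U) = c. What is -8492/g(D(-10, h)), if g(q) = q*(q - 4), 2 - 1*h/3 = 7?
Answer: -2123/35 ≈ -60.657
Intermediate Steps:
h = -15 (h = 6 - 3*7 = 6 - 21 = -15)
g(q) = q*(-4 + q)
-8492/g(D(-10, h)) = -8492*(-1/(10*(-4 - 10))) = -8492/((-10*(-14))) = -8492/140 = -8492*1/140 = -2123/35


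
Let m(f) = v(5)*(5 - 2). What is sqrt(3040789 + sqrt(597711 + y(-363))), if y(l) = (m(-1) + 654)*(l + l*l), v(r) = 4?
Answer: sqrt(3040789 + sqrt(88114107)) ≈ 1746.5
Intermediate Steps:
m(f) = 12 (m(f) = 4*(5 - 2) = 4*3 = 12)
y(l) = 666*l + 666*l**2 (y(l) = (12 + 654)*(l + l*l) = 666*(l + l**2) = 666*l + 666*l**2)
sqrt(3040789 + sqrt(597711 + y(-363))) = sqrt(3040789 + sqrt(597711 + 666*(-363)*(1 - 363))) = sqrt(3040789 + sqrt(597711 + 666*(-363)*(-362))) = sqrt(3040789 + sqrt(597711 + 87516396)) = sqrt(3040789 + sqrt(88114107))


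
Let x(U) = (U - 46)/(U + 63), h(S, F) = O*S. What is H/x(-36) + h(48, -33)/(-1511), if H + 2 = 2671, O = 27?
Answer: -108993465/123902 ≈ -879.67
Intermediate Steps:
H = 2669 (H = -2 + 2671 = 2669)
h(S, F) = 27*S
x(U) = (-46 + U)/(63 + U)
H/x(-36) + h(48, -33)/(-1511) = 2669/(((-46 - 36)/(63 - 36))) + (27*48)/(-1511) = 2669/((-82/27)) + 1296*(-1/1511) = 2669/(((1/27)*(-82))) - 1296/1511 = 2669/(-82/27) - 1296/1511 = 2669*(-27/82) - 1296/1511 = -72063/82 - 1296/1511 = -108993465/123902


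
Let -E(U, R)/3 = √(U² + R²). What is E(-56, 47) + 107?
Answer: 107 - 3*√5345 ≈ -112.33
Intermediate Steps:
E(U, R) = -3*√(R² + U²) (E(U, R) = -3*√(U² + R²) = -3*√(R² + U²))
E(-56, 47) + 107 = -3*√(47² + (-56)²) + 107 = -3*√(2209 + 3136) + 107 = -3*√5345 + 107 = 107 - 3*√5345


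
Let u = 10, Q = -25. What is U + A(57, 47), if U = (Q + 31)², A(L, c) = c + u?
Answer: 93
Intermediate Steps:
A(L, c) = 10 + c (A(L, c) = c + 10 = 10 + c)
U = 36 (U = (-25 + 31)² = 6² = 36)
U + A(57, 47) = 36 + (10 + 47) = 36 + 57 = 93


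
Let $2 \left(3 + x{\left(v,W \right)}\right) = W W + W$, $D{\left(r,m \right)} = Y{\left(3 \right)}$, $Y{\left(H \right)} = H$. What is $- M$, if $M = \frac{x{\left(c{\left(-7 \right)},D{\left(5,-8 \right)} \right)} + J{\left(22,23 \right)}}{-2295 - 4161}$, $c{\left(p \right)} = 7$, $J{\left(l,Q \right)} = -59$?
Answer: $- \frac{7}{807} \approx -0.0086741$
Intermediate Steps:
$D{\left(r,m \right)} = 3$
$x{\left(v,W \right)} = -3 + \frac{W}{2} + \frac{W^{2}}{2}$ ($x{\left(v,W \right)} = -3 + \frac{W W + W}{2} = -3 + \frac{W^{2} + W}{2} = -3 + \frac{W + W^{2}}{2} = -3 + \left(\frac{W}{2} + \frac{W^{2}}{2}\right) = -3 + \frac{W}{2} + \frac{W^{2}}{2}$)
$M = \frac{7}{807}$ ($M = \frac{\left(-3 + \frac{1}{2} \cdot 3 + \frac{3^{2}}{2}\right) - 59}{-2295 - 4161} = \frac{\left(-3 + \frac{3}{2} + \frac{1}{2} \cdot 9\right) - 59}{-6456} = \left(\left(-3 + \frac{3}{2} + \frac{9}{2}\right) - 59\right) \left(- \frac{1}{6456}\right) = \left(3 - 59\right) \left(- \frac{1}{6456}\right) = \left(-56\right) \left(- \frac{1}{6456}\right) = \frac{7}{807} \approx 0.0086741$)
$- M = \left(-1\right) \frac{7}{807} = - \frac{7}{807}$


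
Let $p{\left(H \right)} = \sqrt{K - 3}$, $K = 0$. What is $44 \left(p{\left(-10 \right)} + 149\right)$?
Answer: $6556 + 44 i \sqrt{3} \approx 6556.0 + 76.21 i$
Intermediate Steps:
$p{\left(H \right)} = i \sqrt{3}$ ($p{\left(H \right)} = \sqrt{0 - 3} = \sqrt{-3} = i \sqrt{3}$)
$44 \left(p{\left(-10 \right)} + 149\right) = 44 \left(i \sqrt{3} + 149\right) = 44 \left(149 + i \sqrt{3}\right) = 6556 + 44 i \sqrt{3}$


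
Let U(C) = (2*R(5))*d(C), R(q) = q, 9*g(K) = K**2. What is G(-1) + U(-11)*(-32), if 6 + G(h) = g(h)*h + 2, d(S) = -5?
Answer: 14363/9 ≈ 1595.9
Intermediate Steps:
g(K) = K**2/9
G(h) = -4 + h**3/9 (G(h) = -6 + ((h**2/9)*h + 2) = -6 + (h**3/9 + 2) = -6 + (2 + h**3/9) = -4 + h**3/9)
U(C) = -50 (U(C) = (2*5)*(-5) = 10*(-5) = -50)
G(-1) + U(-11)*(-32) = (-4 + (1/9)*(-1)**3) - 50*(-32) = (-4 + (1/9)*(-1)) + 1600 = (-4 - 1/9) + 1600 = -37/9 + 1600 = 14363/9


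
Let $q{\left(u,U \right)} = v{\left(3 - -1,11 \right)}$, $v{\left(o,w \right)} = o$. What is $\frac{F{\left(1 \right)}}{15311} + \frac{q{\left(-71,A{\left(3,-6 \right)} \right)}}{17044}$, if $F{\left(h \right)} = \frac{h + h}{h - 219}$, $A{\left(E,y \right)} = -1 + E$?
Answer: $\frac{1664638}{7111178639} \approx 0.00023409$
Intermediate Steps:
$F{\left(h \right)} = \frac{2 h}{-219 + h}$
$q{\left(u,U \right)} = 4$ ($q{\left(u,U \right)} = 3 - -1 = 3 + 1 = 4$)
$\frac{F{\left(1 \right)}}{15311} + \frac{q{\left(-71,A{\left(3,-6 \right)} \right)}}{17044} = \frac{2 \cdot 1 \frac{1}{-219 + 1}}{15311} + \frac{4}{17044} = 2 \cdot 1 \frac{1}{-218} \cdot \frac{1}{15311} + 4 \cdot \frac{1}{17044} = 2 \cdot 1 \left(- \frac{1}{218}\right) \frac{1}{15311} + \frac{1}{4261} = \left(- \frac{1}{109}\right) \frac{1}{15311} + \frac{1}{4261} = - \frac{1}{1668899} + \frac{1}{4261} = \frac{1664638}{7111178639}$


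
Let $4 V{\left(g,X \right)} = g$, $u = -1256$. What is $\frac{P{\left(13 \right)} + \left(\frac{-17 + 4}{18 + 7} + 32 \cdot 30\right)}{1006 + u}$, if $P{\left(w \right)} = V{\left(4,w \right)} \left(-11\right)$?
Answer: $- \frac{11856}{3125} \approx -3.7939$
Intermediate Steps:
$V{\left(g,X \right)} = \frac{g}{4}$
$P{\left(w \right)} = -11$ ($P{\left(w \right)} = \frac{1}{4} \cdot 4 \left(-11\right) = 1 \left(-11\right) = -11$)
$\frac{P{\left(13 \right)} + \left(\frac{-17 + 4}{18 + 7} + 32 \cdot 30\right)}{1006 + u} = \frac{-11 + \left(\frac{-17 + 4}{18 + 7} + 32 \cdot 30\right)}{1006 - 1256} = \frac{-11 + \left(- \frac{13}{25} + 960\right)}{-250} = \left(-11 + \left(\left(-13\right) \frac{1}{25} + 960\right)\right) \left(- \frac{1}{250}\right) = \left(-11 + \left(- \frac{13}{25} + 960\right)\right) \left(- \frac{1}{250}\right) = \left(-11 + \frac{23987}{25}\right) \left(- \frac{1}{250}\right) = \frac{23712}{25} \left(- \frac{1}{250}\right) = - \frac{11856}{3125}$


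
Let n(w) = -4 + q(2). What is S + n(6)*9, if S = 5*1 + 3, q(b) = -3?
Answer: -55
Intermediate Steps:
S = 8 (S = 5 + 3 = 8)
n(w) = -7 (n(w) = -4 - 3 = -7)
S + n(6)*9 = 8 - 7*9 = 8 - 63 = -55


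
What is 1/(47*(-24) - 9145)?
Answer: -1/10273 ≈ -9.7343e-5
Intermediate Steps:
1/(47*(-24) - 9145) = 1/(-1128 - 9145) = 1/(-10273) = -1/10273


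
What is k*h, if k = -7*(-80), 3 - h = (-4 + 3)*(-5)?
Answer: -1120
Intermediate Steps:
h = -2 (h = 3 - (-4 + 3)*(-5) = 3 - (-1)*(-5) = 3 - 1*5 = 3 - 5 = -2)
k = 560
k*h = 560*(-2) = -1120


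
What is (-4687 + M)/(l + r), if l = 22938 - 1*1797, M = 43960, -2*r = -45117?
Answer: 2014/2241 ≈ 0.89871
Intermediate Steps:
r = 45117/2 (r = -1/2*(-45117) = 45117/2 ≈ 22559.)
l = 21141 (l = 22938 - 1797 = 21141)
(-4687 + M)/(l + r) = (-4687 + 43960)/(21141 + 45117/2) = 39273/(87399/2) = 39273*(2/87399) = 2014/2241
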